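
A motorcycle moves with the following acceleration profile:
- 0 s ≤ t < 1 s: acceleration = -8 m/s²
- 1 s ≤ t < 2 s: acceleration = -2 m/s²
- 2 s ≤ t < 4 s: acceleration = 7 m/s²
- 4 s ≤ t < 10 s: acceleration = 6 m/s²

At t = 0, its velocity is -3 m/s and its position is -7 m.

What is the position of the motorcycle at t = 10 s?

76 m

On each constant-a segment, Δv = aΔt and Δx = v₀Δt + ½aΔt²; chain segment to segment.
0–1 s: v starts -3 m/s; Δx = -3·1 + ½·-8·1² = -7 m; v ends -11 m/s.
1–2 s: v starts -11 m/s; Δx = -11·1 + ½·-2·1² = -12 m; v ends -13 m/s.
2–4 s: v starts -13 m/s; Δx = -13·2 + ½·7·2² = -12 m; v ends 1 m/s.
4–10 s: v starts 1 m/s; Δx = 1·6 + ½·6·6² = 114 m; v ends 37 m/s.
x(10) = -7 + Σ Δx = 76 m.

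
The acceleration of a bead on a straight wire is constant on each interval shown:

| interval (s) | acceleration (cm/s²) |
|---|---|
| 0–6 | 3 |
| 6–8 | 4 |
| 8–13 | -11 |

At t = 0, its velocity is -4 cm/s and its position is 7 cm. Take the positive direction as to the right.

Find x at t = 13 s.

On each constant-a segment, Δv = aΔt and Δx = v₀Δt + ½aΔt²; chain segment to segment.
0–6 s: v starts -4 cm/s; Δx = -4·6 + ½·3·6² = 30 cm; v ends 14 cm/s.
6–8 s: v starts 14 cm/s; Δx = 14·2 + ½·4·2² = 36 cm; v ends 22 cm/s.
8–13 s: v starts 22 cm/s; Δx = 22·5 + ½·-11·5² = -27.5 cm; v ends -33 cm/s.
x(13) = 7 + Σ Δx = 45.5 cm.

45.5 cm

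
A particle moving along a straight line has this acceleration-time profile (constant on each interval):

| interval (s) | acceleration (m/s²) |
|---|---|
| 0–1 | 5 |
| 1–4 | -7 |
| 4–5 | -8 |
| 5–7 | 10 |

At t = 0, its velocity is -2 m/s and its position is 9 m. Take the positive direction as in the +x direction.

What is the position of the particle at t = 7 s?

-67 m

On each constant-a segment, Δv = aΔt and Δx = v₀Δt + ½aΔt²; chain segment to segment.
0–1 s: v starts -2 m/s; Δx = -2·1 + ½·5·1² = 0.5 m; v ends 3 m/s.
1–4 s: v starts 3 m/s; Δx = 3·3 + ½·-7·3² = -22.5 m; v ends -18 m/s.
4–5 s: v starts -18 m/s; Δx = -18·1 + ½·-8·1² = -22 m; v ends -26 m/s.
5–7 s: v starts -26 m/s; Δx = -26·2 + ½·10·2² = -32 m; v ends -6 m/s.
x(7) = 9 + Σ Δx = -67 m.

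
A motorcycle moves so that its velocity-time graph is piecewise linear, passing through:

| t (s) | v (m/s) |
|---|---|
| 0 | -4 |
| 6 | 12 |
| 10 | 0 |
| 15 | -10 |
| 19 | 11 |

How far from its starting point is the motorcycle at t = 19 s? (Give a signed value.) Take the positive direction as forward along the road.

25 m

Displacement is the signed area under the v-t curve.
0–6 s: ½(-4 + 12)(6) = 24 m
6–10 s: ½(12 + 0)(4) = 24 m
10–15 s: ½(0 + -10)(5) = -25 m
15–19 s: ½(-10 + 11)(4) = 2 m
Net displacement = 25 m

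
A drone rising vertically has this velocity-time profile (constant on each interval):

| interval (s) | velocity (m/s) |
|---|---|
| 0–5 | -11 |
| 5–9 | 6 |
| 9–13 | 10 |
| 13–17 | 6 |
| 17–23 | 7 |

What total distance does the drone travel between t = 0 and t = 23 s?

Distance (not displacement) is the total path length: add the absolute areas under v-t.
0–5 s: |-11| × 5 = 55 m
5–9 s: |6| × 4 = 24 m
9–13 s: |10| × 4 = 40 m
13–17 s: |6| × 4 = 24 m
17–23 s: |7| × 6 = 42 m
Total distance = 185 m

185 m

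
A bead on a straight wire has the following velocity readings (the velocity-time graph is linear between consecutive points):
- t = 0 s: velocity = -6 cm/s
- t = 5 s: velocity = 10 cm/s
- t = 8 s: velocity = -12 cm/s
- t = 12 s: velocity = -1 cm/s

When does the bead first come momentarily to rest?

t = 1.875 s

v changes sign on 0–5 s (from -6 to 10); the graph is linear there, so v = 0 at t = 0 + (6)·(5 − 0)/(10 − -6) = 1.875 s.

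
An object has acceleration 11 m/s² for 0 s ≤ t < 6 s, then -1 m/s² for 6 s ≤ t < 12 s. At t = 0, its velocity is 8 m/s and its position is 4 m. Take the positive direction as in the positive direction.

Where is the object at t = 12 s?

676 m

On each constant-a segment, Δv = aΔt and Δx = v₀Δt + ½aΔt²; chain segment to segment.
0–6 s: v starts 8 m/s; Δx = 8·6 + ½·11·6² = 246 m; v ends 74 m/s.
6–12 s: v starts 74 m/s; Δx = 74·6 + ½·-1·6² = 426 m; v ends 68 m/s.
x(12) = 4 + Σ Δx = 676 m.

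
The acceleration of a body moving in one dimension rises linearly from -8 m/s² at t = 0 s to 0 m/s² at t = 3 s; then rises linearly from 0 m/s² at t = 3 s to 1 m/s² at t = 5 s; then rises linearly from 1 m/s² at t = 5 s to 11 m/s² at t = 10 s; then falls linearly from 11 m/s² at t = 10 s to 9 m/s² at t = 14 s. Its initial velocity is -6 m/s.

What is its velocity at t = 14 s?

53 m/s

Δv equals the area under the a-t graph; then v = v₀ + Δv.
0–3 s: ½(-8 + 0)(3) = -12 m/s
3–5 s: ½(0 + 1)(2) = 1 m/s
5–10 s: ½(1 + 11)(5) = 30 m/s
10–14 s: ½(11 + 9)(4) = 40 m/s
Δv = 59 m/s, so v(14) = -6 + (59) = 53 m/s.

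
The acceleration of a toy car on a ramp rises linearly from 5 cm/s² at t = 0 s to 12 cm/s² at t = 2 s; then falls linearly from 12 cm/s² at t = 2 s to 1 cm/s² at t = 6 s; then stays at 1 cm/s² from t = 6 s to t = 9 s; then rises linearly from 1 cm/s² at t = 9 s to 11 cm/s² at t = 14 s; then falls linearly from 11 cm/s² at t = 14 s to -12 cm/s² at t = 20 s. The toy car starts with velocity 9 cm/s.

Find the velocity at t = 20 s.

82 cm/s

Δv equals the area under the a-t graph; then v = v₀ + Δv.
0–2 s: ½(5 + 12)(2) = 17 cm/s
2–6 s: ½(12 + 1)(4) = 26 cm/s
6–9 s: 1 × 3 = 3 cm/s
9–14 s: ½(1 + 11)(5) = 30 cm/s
14–20 s: ½(11 + -12)(6) = -3 cm/s
Δv = 73 cm/s, so v(20) = 9 + (73) = 82 cm/s.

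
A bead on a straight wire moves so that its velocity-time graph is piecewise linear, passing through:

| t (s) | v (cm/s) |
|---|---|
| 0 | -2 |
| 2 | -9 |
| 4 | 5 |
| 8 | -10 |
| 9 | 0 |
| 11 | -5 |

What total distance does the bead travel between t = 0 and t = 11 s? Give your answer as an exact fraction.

Distance (not displacement) is the total path length: add the absolute areas under v-t.
0–2 s: |½(-2 + -9)(2)| = 11 cm
2–4 s: v = 0 at t = 23/7 s; triangle areas 81/14 + 25/14 = 53/7 cm
4–8 s: v = 0 at t = 16/3 s; triangle areas 10/3 + 40/3 = 50/3 cm
8–9 s: |½(-10 + 0)(1)| = 5 cm
9–11 s: |½(0 + -5)(2)| = 5 cm
Total distance = 950/21 cm

950/21 cm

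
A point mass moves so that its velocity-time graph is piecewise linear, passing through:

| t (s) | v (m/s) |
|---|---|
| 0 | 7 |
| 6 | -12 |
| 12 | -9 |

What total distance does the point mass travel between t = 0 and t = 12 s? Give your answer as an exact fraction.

1776/19 m

Total distance travelled is ∫|v| dt — sum the magnitudes of each area piece.
0–6 s: v = 0 at t = 42/19 s; triangle areas 147/19 + 432/19 = 579/19 m
6–12 s: |½(-12 + -9)(6)| = 63 m
Total distance = 1776/19 m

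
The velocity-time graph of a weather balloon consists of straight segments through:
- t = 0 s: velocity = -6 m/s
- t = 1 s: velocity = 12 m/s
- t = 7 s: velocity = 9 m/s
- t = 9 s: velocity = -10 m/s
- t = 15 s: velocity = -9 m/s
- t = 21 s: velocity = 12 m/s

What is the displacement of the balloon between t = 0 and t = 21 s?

17 m

Net displacement equals the area under the velocity-time graph (areas below the axis count negative).
0–1 s: ½(-6 + 12)(1) = 3 m
1–7 s: ½(12 + 9)(6) = 63 m
7–9 s: ½(9 + -10)(2) = -1 m
9–15 s: ½(-10 + -9)(6) = -57 m
15–21 s: ½(-9 + 12)(6) = 9 m
Net displacement = 17 m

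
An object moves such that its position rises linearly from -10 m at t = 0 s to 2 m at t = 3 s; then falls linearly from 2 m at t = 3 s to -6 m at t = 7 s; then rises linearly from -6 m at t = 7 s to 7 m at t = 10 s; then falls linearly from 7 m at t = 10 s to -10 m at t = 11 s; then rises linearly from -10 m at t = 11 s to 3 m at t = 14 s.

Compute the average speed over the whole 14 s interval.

4.5 m/s

Average speed = (total path length)/(elapsed time); on a piecewise-linear x-t graph the path length is Σ|Δx|.
0–3 s: |Δx| = |2 − -10| = 12 m
3–7 s: |Δx| = |-6 − 2| = 8 m
7–10 s: |Δx| = |7 − -6| = 13 m
10–11 s: |Δx| = |-10 − 7| = 17 m
11–14 s: |Δx| = |3 − -10| = 13 m
Total path = 63 m; average speed = 63/14 = 4.5 m/s.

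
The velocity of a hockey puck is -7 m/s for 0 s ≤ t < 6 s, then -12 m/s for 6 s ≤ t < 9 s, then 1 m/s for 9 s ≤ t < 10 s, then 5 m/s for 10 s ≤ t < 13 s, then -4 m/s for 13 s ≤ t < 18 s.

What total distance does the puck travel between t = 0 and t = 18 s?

Total distance travelled is ∫|v| dt — sum the magnitudes of each area piece.
0–6 s: |-7| × 6 = 42 m
6–9 s: |-12| × 3 = 36 m
9–10 s: |1| × 1 = 1 m
10–13 s: |5| × 3 = 15 m
13–18 s: |-4| × 5 = 20 m
Total distance = 114 m

114 m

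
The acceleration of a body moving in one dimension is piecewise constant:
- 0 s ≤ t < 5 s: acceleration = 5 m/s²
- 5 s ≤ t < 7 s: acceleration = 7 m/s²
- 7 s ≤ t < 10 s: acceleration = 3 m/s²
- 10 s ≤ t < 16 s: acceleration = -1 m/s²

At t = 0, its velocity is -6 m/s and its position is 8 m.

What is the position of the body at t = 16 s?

439 m

On each constant-a segment, Δv = aΔt and Δx = v₀Δt + ½aΔt²; chain segment to segment.
0–5 s: v starts -6 m/s; Δx = -6·5 + ½·5·5² = 32.5 m; v ends 19 m/s.
5–7 s: v starts 19 m/s; Δx = 19·2 + ½·7·2² = 52 m; v ends 33 m/s.
7–10 s: v starts 33 m/s; Δx = 33·3 + ½·3·3² = 112.5 m; v ends 42 m/s.
10–16 s: v starts 42 m/s; Δx = 42·6 + ½·-1·6² = 234 m; v ends 36 m/s.
x(16) = 8 + Σ Δx = 439 m.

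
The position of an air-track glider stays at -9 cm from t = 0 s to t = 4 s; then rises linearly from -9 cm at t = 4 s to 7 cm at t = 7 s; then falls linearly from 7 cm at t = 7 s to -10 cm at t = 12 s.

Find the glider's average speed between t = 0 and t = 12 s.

Average speed = (total path length)/(elapsed time); on a piecewise-linear x-t graph the path length is Σ|Δx|.
0–4 s: |Δx| = |-9 − -9| = 0 cm
4–7 s: |Δx| = |7 − -9| = 16 cm
7–12 s: |Δx| = |-10 − 7| = 17 cm
Total path = 33 cm; average speed = 33/12 = 2.75 cm/s.

2.75 cm/s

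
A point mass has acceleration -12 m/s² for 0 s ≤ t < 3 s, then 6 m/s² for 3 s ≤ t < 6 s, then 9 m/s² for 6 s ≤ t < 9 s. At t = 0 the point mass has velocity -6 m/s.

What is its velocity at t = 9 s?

Δv equals the area under the a-t graph; then v = v₀ + Δv.
0–3 s: -12 × 3 = -36 m/s
3–6 s: 6 × 3 = 18 m/s
6–9 s: 9 × 3 = 27 m/s
Δv = 9 m/s, so v(9) = -6 + (9) = 3 m/s.

3 m/s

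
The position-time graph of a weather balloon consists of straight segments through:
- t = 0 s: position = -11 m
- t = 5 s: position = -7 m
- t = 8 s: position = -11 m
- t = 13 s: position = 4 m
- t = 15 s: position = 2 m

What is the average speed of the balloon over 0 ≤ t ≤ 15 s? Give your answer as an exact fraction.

Average speed = (total path length)/(elapsed time); on a piecewise-linear x-t graph the path length is Σ|Δx|.
0–5 s: |Δx| = |-7 − -11| = 4 m
5–8 s: |Δx| = |-11 − -7| = 4 m
8–13 s: |Δx| = |4 − -11| = 15 m
13–15 s: |Δx| = |2 − 4| = 2 m
Total path = 25 m; average speed = 25/15 = 5/3 m/s.

5/3 m/s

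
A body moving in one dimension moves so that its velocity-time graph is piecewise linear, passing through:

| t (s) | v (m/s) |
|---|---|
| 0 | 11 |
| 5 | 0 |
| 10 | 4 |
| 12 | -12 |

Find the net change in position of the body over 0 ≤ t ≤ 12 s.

29.5 m

Displacement is the signed area under the v-t curve.
0–5 s: ½(11 + 0)(5) = 27.5 m
5–10 s: ½(0 + 4)(5) = 10 m
10–12 s: ½(4 + -12)(2) = -8 m
Net displacement = 29.5 m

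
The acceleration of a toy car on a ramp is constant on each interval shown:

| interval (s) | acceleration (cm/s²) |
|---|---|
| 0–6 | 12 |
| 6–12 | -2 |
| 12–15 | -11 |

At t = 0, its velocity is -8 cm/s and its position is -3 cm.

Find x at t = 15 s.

On each constant-a segment, Δv = aΔt and Δx = v₀Δt + ½aΔt²; chain segment to segment.
0–6 s: v starts -8 cm/s; Δx = -8·6 + ½·12·6² = 168 cm; v ends 64 cm/s.
6–12 s: v starts 64 cm/s; Δx = 64·6 + ½·-2·6² = 348 cm; v ends 52 cm/s.
12–15 s: v starts 52 cm/s; Δx = 52·3 + ½·-11·3² = 106.5 cm; v ends 19 cm/s.
x(15) = -3 + Σ Δx = 619.5 cm.

619.5 cm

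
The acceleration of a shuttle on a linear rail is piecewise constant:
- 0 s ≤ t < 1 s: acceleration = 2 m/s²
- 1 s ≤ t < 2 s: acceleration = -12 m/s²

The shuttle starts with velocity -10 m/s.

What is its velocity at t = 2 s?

-20 m/s

Δv equals the area under the a-t graph; then v = v₀ + Δv.
0–1 s: 2 × 1 = 2 m/s
1–2 s: -12 × 1 = -12 m/s
Δv = -10 m/s, so v(2) = -10 + (-10) = -20 m/s.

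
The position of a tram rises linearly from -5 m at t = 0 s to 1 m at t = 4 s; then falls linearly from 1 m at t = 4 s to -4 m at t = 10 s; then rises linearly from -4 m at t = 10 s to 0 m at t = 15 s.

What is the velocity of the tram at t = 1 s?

1.5 m/s

Velocity is the slope of the x-t graph on 0–4 s: (1 − -5)/(4 − 0) = 1.5 m/s.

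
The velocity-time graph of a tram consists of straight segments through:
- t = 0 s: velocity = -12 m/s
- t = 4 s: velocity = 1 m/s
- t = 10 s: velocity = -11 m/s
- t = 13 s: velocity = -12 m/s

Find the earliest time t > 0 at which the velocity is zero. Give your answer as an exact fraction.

v changes sign on 0–4 s (from -12 to 1); the graph is linear there, so v = 0 at t = 0 + (12)·(4 − 0)/(1 − -12) = 48/13 s.

t = 48/13 s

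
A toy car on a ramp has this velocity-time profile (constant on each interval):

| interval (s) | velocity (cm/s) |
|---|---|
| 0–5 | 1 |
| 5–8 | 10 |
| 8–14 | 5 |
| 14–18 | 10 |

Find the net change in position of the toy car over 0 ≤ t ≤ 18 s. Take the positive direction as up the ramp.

Net displacement equals the area under the velocity-time graph (areas below the axis count negative).
0–5 s: 1 × 5 = 5 cm
5–8 s: 10 × 3 = 30 cm
8–14 s: 5 × 6 = 30 cm
14–18 s: 10 × 4 = 40 cm
Net displacement = 105 cm

105 cm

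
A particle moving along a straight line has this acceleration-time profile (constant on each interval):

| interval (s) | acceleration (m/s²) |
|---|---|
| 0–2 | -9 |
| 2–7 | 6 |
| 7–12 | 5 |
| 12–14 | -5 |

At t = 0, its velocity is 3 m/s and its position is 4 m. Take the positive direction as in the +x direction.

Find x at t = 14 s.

On each constant-a segment, Δv = aΔt and Δx = v₀Δt + ½aΔt²; chain segment to segment.
0–2 s: v starts 3 m/s; Δx = 3·2 + ½·-9·2² = -12 m; v ends -15 m/s.
2–7 s: v starts -15 m/s; Δx = -15·5 + ½·6·5² = 0 m; v ends 15 m/s.
7–12 s: v starts 15 m/s; Δx = 15·5 + ½·5·5² = 137.5 m; v ends 40 m/s.
12–14 s: v starts 40 m/s; Δx = 40·2 + ½·-5·2² = 70 m; v ends 30 m/s.
x(14) = 4 + Σ Δx = 199.5 m.

199.5 m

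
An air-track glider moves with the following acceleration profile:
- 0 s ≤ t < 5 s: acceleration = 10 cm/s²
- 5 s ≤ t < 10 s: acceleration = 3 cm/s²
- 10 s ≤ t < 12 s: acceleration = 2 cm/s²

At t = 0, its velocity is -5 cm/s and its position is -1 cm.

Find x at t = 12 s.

On each constant-a segment, Δv = aΔt and Δx = v₀Δt + ½aΔt²; chain segment to segment.
0–5 s: v starts -5 cm/s; Δx = -5·5 + ½·10·5² = 100 cm; v ends 45 cm/s.
5–10 s: v starts 45 cm/s; Δx = 45·5 + ½·3·5² = 262.5 cm; v ends 60 cm/s.
10–12 s: v starts 60 cm/s; Δx = 60·2 + ½·2·2² = 124 cm; v ends 64 cm/s.
x(12) = -1 + Σ Δx = 485.5 cm.

485.5 cm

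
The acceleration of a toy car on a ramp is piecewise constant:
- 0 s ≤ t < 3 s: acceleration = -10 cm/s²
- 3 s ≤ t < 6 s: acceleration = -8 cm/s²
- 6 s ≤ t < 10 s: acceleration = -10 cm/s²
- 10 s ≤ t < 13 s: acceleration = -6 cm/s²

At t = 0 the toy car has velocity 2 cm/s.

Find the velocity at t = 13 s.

-110 cm/s

Δv equals the area under the a-t graph; then v = v₀ + Δv.
0–3 s: -10 × 3 = -30 cm/s
3–6 s: -8 × 3 = -24 cm/s
6–10 s: -10 × 4 = -40 cm/s
10–13 s: -6 × 3 = -18 cm/s
Δv = -112 cm/s, so v(13) = 2 + (-112) = -110 cm/s.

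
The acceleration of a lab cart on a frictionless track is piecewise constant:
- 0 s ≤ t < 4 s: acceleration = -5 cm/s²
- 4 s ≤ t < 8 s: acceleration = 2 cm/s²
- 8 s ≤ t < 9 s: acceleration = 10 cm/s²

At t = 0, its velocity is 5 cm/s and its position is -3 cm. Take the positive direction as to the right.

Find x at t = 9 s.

On each constant-a segment, Δv = aΔt and Δx = v₀Δt + ½aΔt²; chain segment to segment.
0–4 s: v starts 5 cm/s; Δx = 5·4 + ½·-5·4² = -20 cm; v ends -15 cm/s.
4–8 s: v starts -15 cm/s; Δx = -15·4 + ½·2·4² = -44 cm; v ends -7 cm/s.
8–9 s: v starts -7 cm/s; Δx = -7·1 + ½·10·1² = -2 cm; v ends 3 cm/s.
x(9) = -3 + Σ Δx = -69 cm.

-69 cm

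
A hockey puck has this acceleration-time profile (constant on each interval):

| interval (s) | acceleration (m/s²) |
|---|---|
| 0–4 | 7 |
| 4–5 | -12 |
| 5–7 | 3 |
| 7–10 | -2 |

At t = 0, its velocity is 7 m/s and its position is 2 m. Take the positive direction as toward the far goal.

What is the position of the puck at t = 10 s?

On each constant-a segment, Δv = aΔt and Δx = v₀Δt + ½aΔt²; chain segment to segment.
0–4 s: v starts 7 m/s; Δx = 7·4 + ½·7·4² = 84 m; v ends 35 m/s.
4–5 s: v starts 35 m/s; Δx = 35·1 + ½·-12·1² = 29 m; v ends 23 m/s.
5–7 s: v starts 23 m/s; Δx = 23·2 + ½·3·2² = 52 m; v ends 29 m/s.
7–10 s: v starts 29 m/s; Δx = 29·3 + ½·-2·3² = 78 m; v ends 23 m/s.
x(10) = 2 + Σ Δx = 245 m.

245 m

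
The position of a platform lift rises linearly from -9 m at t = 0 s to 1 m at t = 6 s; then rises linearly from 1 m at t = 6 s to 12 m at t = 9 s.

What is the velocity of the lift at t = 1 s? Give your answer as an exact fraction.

Velocity is the slope of the x-t graph on 0–6 s: (1 − -9)/(6 − 0) = 5/3 m/s.

5/3 m/s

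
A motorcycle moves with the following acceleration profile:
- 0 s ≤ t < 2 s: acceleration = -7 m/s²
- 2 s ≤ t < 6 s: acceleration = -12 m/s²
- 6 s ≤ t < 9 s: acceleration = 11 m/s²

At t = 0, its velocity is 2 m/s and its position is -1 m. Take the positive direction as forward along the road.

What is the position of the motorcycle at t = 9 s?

On each constant-a segment, Δv = aΔt and Δx = v₀Δt + ½aΔt²; chain segment to segment.
0–2 s: v starts 2 m/s; Δx = 2·2 + ½·-7·2² = -10 m; v ends -12 m/s.
2–6 s: v starts -12 m/s; Δx = -12·4 + ½·-12·4² = -144 m; v ends -60 m/s.
6–9 s: v starts -60 m/s; Δx = -60·3 + ½·11·3² = -130.5 m; v ends -27 m/s.
x(9) = -1 + Σ Δx = -285.5 m.

-285.5 m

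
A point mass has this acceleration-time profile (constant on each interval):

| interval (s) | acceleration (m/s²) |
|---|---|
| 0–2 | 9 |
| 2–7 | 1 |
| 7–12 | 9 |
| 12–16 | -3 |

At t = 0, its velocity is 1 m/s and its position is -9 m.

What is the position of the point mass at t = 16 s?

On each constant-a segment, Δv = aΔt and Δx = v₀Δt + ½aΔt²; chain segment to segment.
0–2 s: v starts 1 m/s; Δx = 1·2 + ½·9·2² = 20 m; v ends 19 m/s.
2–7 s: v starts 19 m/s; Δx = 19·5 + ½·1·5² = 107.5 m; v ends 24 m/s.
7–12 s: v starts 24 m/s; Δx = 24·5 + ½·9·5² = 232.5 m; v ends 69 m/s.
12–16 s: v starts 69 m/s; Δx = 69·4 + ½·-3·4² = 252 m; v ends 57 m/s.
x(16) = -9 + Σ Δx = 603 m.

603 m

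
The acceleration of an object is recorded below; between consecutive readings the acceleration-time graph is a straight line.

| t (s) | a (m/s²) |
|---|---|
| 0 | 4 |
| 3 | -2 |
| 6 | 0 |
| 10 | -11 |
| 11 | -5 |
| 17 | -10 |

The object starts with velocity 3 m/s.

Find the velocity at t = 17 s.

-72 m/s

Δv equals the area under the a-t graph; then v = v₀ + Δv.
0–3 s: ½(4 + -2)(3) = 3 m/s
3–6 s: ½(-2 + 0)(3) = -3 m/s
6–10 s: ½(0 + -11)(4) = -22 m/s
10–11 s: ½(-11 + -5)(1) = -8 m/s
11–17 s: ½(-5 + -10)(6) = -45 m/s
Δv = -75 m/s, so v(17) = 3 + (-75) = -72 m/s.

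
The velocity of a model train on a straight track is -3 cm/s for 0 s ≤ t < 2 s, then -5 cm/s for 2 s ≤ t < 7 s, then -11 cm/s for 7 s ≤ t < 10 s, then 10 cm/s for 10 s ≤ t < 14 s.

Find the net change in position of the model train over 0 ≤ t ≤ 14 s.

-24 cm

Displacement is the signed area under the v-t curve.
0–2 s: -3 × 2 = -6 cm
2–7 s: -5 × 5 = -25 cm
7–10 s: -11 × 3 = -33 cm
10–14 s: 10 × 4 = 40 cm
Net displacement = -24 cm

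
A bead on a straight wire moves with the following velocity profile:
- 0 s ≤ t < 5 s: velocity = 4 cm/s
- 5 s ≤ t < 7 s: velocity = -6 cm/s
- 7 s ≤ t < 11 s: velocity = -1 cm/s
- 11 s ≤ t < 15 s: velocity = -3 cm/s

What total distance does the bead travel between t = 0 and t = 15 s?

Total distance travelled is ∫|v| dt — sum the magnitudes of each area piece.
0–5 s: |4| × 5 = 20 cm
5–7 s: |-6| × 2 = 12 cm
7–11 s: |-1| × 4 = 4 cm
11–15 s: |-3| × 4 = 12 cm
Total distance = 48 cm

48 cm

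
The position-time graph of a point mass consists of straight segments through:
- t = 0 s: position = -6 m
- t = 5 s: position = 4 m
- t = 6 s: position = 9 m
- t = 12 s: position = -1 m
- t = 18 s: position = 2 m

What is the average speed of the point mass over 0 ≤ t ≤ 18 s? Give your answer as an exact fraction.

Average speed = (total path length)/(elapsed time); on a piecewise-linear x-t graph the path length is Σ|Δx|.
0–5 s: |Δx| = |4 − -6| = 10 m
5–6 s: |Δx| = |9 − 4| = 5 m
6–12 s: |Δx| = |-1 − 9| = 10 m
12–18 s: |Δx| = |2 − -1| = 3 m
Total path = 28 m; average speed = 28/18 = 14/9 m/s.

14/9 m/s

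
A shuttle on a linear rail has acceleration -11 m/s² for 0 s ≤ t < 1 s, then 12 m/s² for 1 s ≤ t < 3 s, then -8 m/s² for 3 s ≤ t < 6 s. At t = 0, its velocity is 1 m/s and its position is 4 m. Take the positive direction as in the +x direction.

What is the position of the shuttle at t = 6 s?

9.5 m

On each constant-a segment, Δv = aΔt and Δx = v₀Δt + ½aΔt²; chain segment to segment.
0–1 s: v starts 1 m/s; Δx = 1·1 + ½·-11·1² = -4.5 m; v ends -10 m/s.
1–3 s: v starts -10 m/s; Δx = -10·2 + ½·12·2² = 4 m; v ends 14 m/s.
3–6 s: v starts 14 m/s; Δx = 14·3 + ½·-8·3² = 6 m; v ends -10 m/s.
x(6) = 4 + Σ Δx = 9.5 m.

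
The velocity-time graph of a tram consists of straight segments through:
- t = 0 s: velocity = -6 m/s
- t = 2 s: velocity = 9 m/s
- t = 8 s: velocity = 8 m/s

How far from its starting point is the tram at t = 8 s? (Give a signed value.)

Net displacement equals the area under the velocity-time graph (areas below the axis count negative).
0–2 s: ½(-6 + 9)(2) = 3 m
2–8 s: ½(9 + 8)(6) = 51 m
Net displacement = 54 m

54 m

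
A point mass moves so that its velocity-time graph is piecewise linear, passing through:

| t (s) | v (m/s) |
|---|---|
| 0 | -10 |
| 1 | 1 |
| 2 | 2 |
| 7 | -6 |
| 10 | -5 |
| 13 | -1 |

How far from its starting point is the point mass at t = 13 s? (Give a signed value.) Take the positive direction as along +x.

Displacement is the signed area under the v-t curve.
0–1 s: ½(-10 + 1)(1) = -4.5 m
1–2 s: ½(1 + 2)(1) = 1.5 m
2–7 s: ½(2 + -6)(5) = -10 m
7–10 s: ½(-6 + -5)(3) = -16.5 m
10–13 s: ½(-5 + -1)(3) = -9 m
Net displacement = -38.5 m

-38.5 m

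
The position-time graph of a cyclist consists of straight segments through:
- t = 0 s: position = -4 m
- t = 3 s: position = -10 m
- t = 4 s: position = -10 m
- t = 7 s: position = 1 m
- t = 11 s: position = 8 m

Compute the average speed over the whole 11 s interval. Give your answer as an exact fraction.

Average speed = (total path length)/(elapsed time); on a piecewise-linear x-t graph the path length is Σ|Δx|.
0–3 s: |Δx| = |-10 − -4| = 6 m
3–4 s: |Δx| = |-10 − -10| = 0 m
4–7 s: |Δx| = |1 − -10| = 11 m
7–11 s: |Δx| = |8 − 1| = 7 m
Total path = 24 m; average speed = 24/11 = 24/11 m/s.

24/11 m/s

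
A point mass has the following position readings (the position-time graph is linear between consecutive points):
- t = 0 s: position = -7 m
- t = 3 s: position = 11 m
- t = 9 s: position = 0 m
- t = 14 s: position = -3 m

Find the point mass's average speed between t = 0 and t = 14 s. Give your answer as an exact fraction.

16/7 m/s

Average speed = (total path length)/(elapsed time); on a piecewise-linear x-t graph the path length is Σ|Δx|.
0–3 s: |Δx| = |11 − -7| = 18 m
3–9 s: |Δx| = |0 − 11| = 11 m
9–14 s: |Δx| = |-3 − 0| = 3 m
Total path = 32 m; average speed = 32/14 = 16/7 m/s.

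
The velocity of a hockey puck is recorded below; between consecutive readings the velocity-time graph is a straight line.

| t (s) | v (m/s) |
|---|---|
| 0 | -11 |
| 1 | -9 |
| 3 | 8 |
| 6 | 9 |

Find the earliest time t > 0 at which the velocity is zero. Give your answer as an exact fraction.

t = 35/17 s

v changes sign on 1–3 s (from -9 to 8); the graph is linear there, so v = 0 at t = 1 + (9)·(3 − 1)/(8 − -9) = 35/17 s.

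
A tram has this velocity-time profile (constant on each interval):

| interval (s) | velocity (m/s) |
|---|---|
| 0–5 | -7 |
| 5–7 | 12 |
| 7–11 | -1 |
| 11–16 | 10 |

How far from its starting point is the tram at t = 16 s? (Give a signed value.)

Displacement is the signed area under the v-t curve.
0–5 s: -7 × 5 = -35 m
5–7 s: 12 × 2 = 24 m
7–11 s: -1 × 4 = -4 m
11–16 s: 10 × 5 = 50 m
Net displacement = 35 m

35 m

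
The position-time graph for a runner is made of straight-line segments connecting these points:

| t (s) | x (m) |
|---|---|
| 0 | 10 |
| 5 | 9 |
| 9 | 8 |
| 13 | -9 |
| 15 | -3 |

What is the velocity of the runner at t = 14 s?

Velocity is the slope of the x-t graph on 13–15 s: (-3 − -9)/(15 − 13) = 3 m/s.

3 m/s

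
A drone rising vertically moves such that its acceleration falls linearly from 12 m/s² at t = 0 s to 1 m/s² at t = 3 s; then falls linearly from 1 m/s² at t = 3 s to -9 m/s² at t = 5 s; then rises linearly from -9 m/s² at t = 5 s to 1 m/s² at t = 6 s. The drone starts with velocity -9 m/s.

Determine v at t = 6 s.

Δv equals the area under the a-t graph; then v = v₀ + Δv.
0–3 s: ½(12 + 1)(3) = 19.5 m/s
3–5 s: ½(1 + -9)(2) = -8 m/s
5–6 s: ½(-9 + 1)(1) = -4 m/s
Δv = 7.5 m/s, so v(6) = -9 + (7.5) = -1.5 m/s.

-1.5 m/s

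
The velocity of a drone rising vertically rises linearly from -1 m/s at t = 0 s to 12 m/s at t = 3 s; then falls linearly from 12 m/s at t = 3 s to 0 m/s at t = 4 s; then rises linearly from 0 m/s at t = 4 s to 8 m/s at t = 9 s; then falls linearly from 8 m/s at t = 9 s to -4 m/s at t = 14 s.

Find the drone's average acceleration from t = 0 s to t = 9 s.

Average acceleration = Δv/Δt = (8 − -1)/(9 − 0) = 1 m/s².

1 m/s²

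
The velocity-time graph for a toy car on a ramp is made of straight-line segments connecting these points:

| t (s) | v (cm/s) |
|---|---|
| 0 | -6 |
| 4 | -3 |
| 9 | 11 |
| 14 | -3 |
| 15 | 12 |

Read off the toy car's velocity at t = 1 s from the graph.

On 0–4 s the graph is linear from -6 to -3 cm/s: v(1) = -6 + (-3 − -6)·(1 − 0)/(4 − 0) = -5.25 cm/s.

-5.25 cm/s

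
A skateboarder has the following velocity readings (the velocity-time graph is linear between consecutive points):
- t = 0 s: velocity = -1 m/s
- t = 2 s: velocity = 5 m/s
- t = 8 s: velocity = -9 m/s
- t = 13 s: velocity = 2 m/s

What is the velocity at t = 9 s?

-6.8 m/s

On 8–13 s the graph is linear from -9 to 2 m/s: v(9) = -9 + (2 − -9)·(9 − 8)/(13 − 8) = -6.8 m/s.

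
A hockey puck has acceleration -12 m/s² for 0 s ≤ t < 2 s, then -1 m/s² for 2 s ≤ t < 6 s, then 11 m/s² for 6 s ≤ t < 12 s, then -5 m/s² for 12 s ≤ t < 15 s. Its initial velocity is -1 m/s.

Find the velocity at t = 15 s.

22 m/s

Δv equals the area under the a-t graph; then v = v₀ + Δv.
0–2 s: -12 × 2 = -24 m/s
2–6 s: -1 × 4 = -4 m/s
6–12 s: 11 × 6 = 66 m/s
12–15 s: -5 × 3 = -15 m/s
Δv = 23 m/s, so v(15) = -1 + (23) = 22 m/s.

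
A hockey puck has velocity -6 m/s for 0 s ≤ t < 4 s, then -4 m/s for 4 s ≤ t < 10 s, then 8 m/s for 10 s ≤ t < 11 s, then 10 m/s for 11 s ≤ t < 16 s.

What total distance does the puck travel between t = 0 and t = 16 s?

Total distance travelled is ∫|v| dt — sum the magnitudes of each area piece.
0–4 s: |-6| × 4 = 24 m
4–10 s: |-4| × 6 = 24 m
10–11 s: |8| × 1 = 8 m
11–16 s: |10| × 5 = 50 m
Total distance = 106 m

106 m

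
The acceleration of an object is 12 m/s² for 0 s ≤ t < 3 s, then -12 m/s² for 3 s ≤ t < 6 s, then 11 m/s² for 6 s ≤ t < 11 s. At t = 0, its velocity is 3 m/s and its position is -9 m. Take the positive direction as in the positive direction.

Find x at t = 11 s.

269.5 m

On each constant-a segment, Δv = aΔt and Δx = v₀Δt + ½aΔt²; chain segment to segment.
0–3 s: v starts 3 m/s; Δx = 3·3 + ½·12·3² = 63 m; v ends 39 m/s.
3–6 s: v starts 39 m/s; Δx = 39·3 + ½·-12·3² = 63 m; v ends 3 m/s.
6–11 s: v starts 3 m/s; Δx = 3·5 + ½·11·5² = 152.5 m; v ends 58 m/s.
x(11) = -9 + Σ Δx = 269.5 m.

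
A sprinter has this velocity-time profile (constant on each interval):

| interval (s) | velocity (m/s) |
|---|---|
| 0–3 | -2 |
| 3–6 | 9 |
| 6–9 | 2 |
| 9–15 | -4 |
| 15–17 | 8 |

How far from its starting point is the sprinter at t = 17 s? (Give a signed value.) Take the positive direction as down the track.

Net displacement equals the area under the velocity-time graph (areas below the axis count negative).
0–3 s: -2 × 3 = -6 m
3–6 s: 9 × 3 = 27 m
6–9 s: 2 × 3 = 6 m
9–15 s: -4 × 6 = -24 m
15–17 s: 8 × 2 = 16 m
Net displacement = 19 m

19 m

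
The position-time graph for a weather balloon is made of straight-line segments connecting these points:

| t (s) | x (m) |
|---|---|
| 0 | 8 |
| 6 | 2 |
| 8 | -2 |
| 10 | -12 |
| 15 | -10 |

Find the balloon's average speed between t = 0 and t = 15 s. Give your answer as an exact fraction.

22/15 m/s

Average speed = (total path length)/(elapsed time); on a piecewise-linear x-t graph the path length is Σ|Δx|.
0–6 s: |Δx| = |2 − 8| = 6 m
6–8 s: |Δx| = |-2 − 2| = 4 m
8–10 s: |Δx| = |-12 − -2| = 10 m
10–15 s: |Δx| = |-10 − -12| = 2 m
Total path = 22 m; average speed = 22/15 = 22/15 m/s.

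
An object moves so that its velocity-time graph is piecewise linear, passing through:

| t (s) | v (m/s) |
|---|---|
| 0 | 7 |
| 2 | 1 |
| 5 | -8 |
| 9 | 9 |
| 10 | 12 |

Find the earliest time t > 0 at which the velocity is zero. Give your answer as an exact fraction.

v changes sign on 2–5 s (from 1 to -8); the graph is linear there, so v = 0 at t = 2 + (-1)·(5 − 2)/(-8 − 1) = 7/3 s.

t = 7/3 s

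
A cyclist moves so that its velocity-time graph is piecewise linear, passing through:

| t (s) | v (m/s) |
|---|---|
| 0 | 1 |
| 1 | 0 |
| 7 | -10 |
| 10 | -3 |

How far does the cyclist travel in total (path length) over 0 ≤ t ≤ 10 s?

50 m

Distance (not displacement) is the total path length: add the absolute areas under v-t.
0–1 s: |½(1 + 0)(1)| = 0.5 m
1–7 s: |½(0 + -10)(6)| = 30 m
7–10 s: |½(-10 + -3)(3)| = 19.5 m
Total distance = 50 m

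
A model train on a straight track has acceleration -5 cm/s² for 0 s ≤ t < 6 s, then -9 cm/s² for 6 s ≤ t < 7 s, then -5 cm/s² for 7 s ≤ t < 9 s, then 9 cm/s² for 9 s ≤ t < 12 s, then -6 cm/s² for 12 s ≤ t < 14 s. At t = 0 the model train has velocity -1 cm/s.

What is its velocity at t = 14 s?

-35 cm/s

Δv equals the area under the a-t graph; then v = v₀ + Δv.
0–6 s: -5 × 6 = -30 cm/s
6–7 s: -9 × 1 = -9 cm/s
7–9 s: -5 × 2 = -10 cm/s
9–12 s: 9 × 3 = 27 cm/s
12–14 s: -6 × 2 = -12 cm/s
Δv = -34 cm/s, so v(14) = -1 + (-34) = -35 cm/s.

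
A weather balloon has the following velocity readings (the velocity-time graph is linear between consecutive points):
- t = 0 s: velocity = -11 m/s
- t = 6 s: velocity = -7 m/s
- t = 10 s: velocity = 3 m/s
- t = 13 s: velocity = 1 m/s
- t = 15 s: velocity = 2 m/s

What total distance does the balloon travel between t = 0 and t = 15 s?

74.6 m

Total distance travelled is ∫|v| dt — sum the magnitudes of each area piece.
0–6 s: |½(-11 + -7)(6)| = 54 m
6–10 s: v = 0 at t = 8.8 s; triangle areas 9.8 + 1.8 = 11.6 m
10–13 s: |½(3 + 1)(3)| = 6 m
13–15 s: |½(1 + 2)(2)| = 3 m
Total distance = 74.6 m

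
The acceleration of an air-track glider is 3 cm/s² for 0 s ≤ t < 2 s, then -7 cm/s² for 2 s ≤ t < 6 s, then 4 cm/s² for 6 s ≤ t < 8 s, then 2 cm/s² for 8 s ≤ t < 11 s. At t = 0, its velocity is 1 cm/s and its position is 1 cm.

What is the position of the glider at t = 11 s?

-83 cm

On each constant-a segment, Δv = aΔt and Δx = v₀Δt + ½aΔt²; chain segment to segment.
0–2 s: v starts 1 cm/s; Δx = 1·2 + ½·3·2² = 8 cm; v ends 7 cm/s.
2–6 s: v starts 7 cm/s; Δx = 7·4 + ½·-7·4² = -28 cm; v ends -21 cm/s.
6–8 s: v starts -21 cm/s; Δx = -21·2 + ½·4·2² = -34 cm; v ends -13 cm/s.
8–11 s: v starts -13 cm/s; Δx = -13·3 + ½·2·3² = -30 cm; v ends -7 cm/s.
x(11) = 1 + Σ Δx = -83 cm.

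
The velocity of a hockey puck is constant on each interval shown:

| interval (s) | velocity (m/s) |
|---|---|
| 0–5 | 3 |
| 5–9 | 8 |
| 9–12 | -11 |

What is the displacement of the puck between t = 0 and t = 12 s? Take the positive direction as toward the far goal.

14 m

Net displacement equals the area under the velocity-time graph (areas below the axis count negative).
0–5 s: 3 × 5 = 15 m
5–9 s: 8 × 4 = 32 m
9–12 s: -11 × 3 = -33 m
Net displacement = 14 m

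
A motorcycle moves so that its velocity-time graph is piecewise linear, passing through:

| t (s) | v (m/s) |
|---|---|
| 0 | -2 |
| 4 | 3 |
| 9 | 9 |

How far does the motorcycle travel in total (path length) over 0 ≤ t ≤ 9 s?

Total distance travelled is ∫|v| dt — sum the magnitudes of each area piece.
0–4 s: v = 0 at t = 1.6 s; triangle areas 1.6 + 3.6 = 5.2 m
4–9 s: |½(3 + 9)(5)| = 30 m
Total distance = 35.2 m

35.2 m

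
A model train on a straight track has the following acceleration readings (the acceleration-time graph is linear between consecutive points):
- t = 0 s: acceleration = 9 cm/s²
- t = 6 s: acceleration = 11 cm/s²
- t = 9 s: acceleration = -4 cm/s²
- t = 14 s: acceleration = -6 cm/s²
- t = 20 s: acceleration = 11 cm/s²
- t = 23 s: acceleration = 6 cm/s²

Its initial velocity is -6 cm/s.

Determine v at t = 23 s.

Δv equals the area under the a-t graph; then v = v₀ + Δv.
0–6 s: ½(9 + 11)(6) = 60 cm/s
6–9 s: ½(11 + -4)(3) = 10.5 cm/s
9–14 s: ½(-4 + -6)(5) = -25 cm/s
14–20 s: ½(-6 + 11)(6) = 15 cm/s
20–23 s: ½(11 + 6)(3) = 25.5 cm/s
Δv = 86 cm/s, so v(23) = -6 + (86) = 80 cm/s.

80 cm/s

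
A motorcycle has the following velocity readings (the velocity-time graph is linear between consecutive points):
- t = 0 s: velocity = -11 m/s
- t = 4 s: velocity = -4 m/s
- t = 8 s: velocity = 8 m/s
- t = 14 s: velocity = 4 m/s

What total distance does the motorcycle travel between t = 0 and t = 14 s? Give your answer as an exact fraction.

238/3 m

Distance (not displacement) is the total path length: add the absolute areas under v-t.
0–4 s: |½(-11 + -4)(4)| = 30 m
4–8 s: v = 0 at t = 16/3 s; triangle areas 8/3 + 32/3 = 40/3 m
8–14 s: |½(8 + 4)(6)| = 36 m
Total distance = 238/3 m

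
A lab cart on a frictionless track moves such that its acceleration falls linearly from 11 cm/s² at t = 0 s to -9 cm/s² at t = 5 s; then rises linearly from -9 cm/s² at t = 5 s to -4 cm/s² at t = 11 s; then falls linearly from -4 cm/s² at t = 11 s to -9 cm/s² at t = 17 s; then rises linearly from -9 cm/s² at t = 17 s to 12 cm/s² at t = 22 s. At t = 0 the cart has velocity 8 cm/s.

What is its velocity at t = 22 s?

-57.5 cm/s

Δv equals the area under the a-t graph; then v = v₀ + Δv.
0–5 s: ½(11 + -9)(5) = 5 cm/s
5–11 s: ½(-9 + -4)(6) = -39 cm/s
11–17 s: ½(-4 + -9)(6) = -39 cm/s
17–22 s: ½(-9 + 12)(5) = 7.5 cm/s
Δv = -65.5 cm/s, so v(22) = 8 + (-65.5) = -57.5 cm/s.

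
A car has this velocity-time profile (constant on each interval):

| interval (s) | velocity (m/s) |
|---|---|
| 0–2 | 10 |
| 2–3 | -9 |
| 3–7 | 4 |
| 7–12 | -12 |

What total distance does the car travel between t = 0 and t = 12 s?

105 m

Distance (not displacement) is the total path length: add the absolute areas under v-t.
0–2 s: |10| × 2 = 20 m
2–3 s: |-9| × 1 = 9 m
3–7 s: |4| × 4 = 16 m
7–12 s: |-12| × 5 = 60 m
Total distance = 105 m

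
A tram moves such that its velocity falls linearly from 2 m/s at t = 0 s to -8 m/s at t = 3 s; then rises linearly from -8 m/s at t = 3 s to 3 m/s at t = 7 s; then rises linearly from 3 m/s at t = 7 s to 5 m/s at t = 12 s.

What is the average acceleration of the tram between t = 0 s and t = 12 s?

Average acceleration = Δv/Δt = (5 − 2)/(12 − 0) = 0.25 m/s².

0.25 m/s²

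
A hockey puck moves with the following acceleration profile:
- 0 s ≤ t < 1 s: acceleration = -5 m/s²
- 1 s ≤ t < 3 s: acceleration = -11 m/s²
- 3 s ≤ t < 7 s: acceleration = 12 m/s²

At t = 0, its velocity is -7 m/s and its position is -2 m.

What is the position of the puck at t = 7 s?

On each constant-a segment, Δv = aΔt and Δx = v₀Δt + ½aΔt²; chain segment to segment.
0–1 s: v starts -7 m/s; Δx = -7·1 + ½·-5·1² = -9.5 m; v ends -12 m/s.
1–3 s: v starts -12 m/s; Δx = -12·2 + ½·-11·2² = -46 m; v ends -34 m/s.
3–7 s: v starts -34 m/s; Δx = -34·4 + ½·12·4² = -40 m; v ends 14 m/s.
x(7) = -2 + Σ Δx = -97.5 m.

-97.5 m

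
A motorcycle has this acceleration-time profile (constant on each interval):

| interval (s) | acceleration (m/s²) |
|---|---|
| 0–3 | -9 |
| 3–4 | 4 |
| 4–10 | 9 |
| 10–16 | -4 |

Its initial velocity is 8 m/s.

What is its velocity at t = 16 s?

Δv equals the area under the a-t graph; then v = v₀ + Δv.
0–3 s: -9 × 3 = -27 m/s
3–4 s: 4 × 1 = 4 m/s
4–10 s: 9 × 6 = 54 m/s
10–16 s: -4 × 6 = -24 m/s
Δv = 7 m/s, so v(16) = 8 + (7) = 15 m/s.

15 m/s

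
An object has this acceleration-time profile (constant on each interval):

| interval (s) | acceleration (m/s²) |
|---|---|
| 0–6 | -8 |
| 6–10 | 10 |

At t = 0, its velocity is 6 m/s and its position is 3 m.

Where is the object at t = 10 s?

On each constant-a segment, Δv = aΔt and Δx = v₀Δt + ½aΔt²; chain segment to segment.
0–6 s: v starts 6 m/s; Δx = 6·6 + ½·-8·6² = -108 m; v ends -42 m/s.
6–10 s: v starts -42 m/s; Δx = -42·4 + ½·10·4² = -88 m; v ends -2 m/s.
x(10) = 3 + Σ Δx = -193 m.

-193 m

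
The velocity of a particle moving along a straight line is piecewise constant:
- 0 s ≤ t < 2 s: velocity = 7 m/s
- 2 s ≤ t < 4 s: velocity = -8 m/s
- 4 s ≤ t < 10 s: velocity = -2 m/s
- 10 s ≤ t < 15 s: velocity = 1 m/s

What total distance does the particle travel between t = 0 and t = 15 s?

47 m

Distance (not displacement) is the total path length: add the absolute areas under v-t.
0–2 s: |7| × 2 = 14 m
2–4 s: |-8| × 2 = 16 m
4–10 s: |-2| × 6 = 12 m
10–15 s: |1| × 5 = 5 m
Total distance = 47 m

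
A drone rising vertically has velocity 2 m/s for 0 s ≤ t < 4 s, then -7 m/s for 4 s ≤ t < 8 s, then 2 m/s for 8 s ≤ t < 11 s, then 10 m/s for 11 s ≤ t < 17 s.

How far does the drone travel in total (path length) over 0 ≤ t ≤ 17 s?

Distance (not displacement) is the total path length: add the absolute areas under v-t.
0–4 s: |2| × 4 = 8 m
4–8 s: |-7| × 4 = 28 m
8–11 s: |2| × 3 = 6 m
11–17 s: |10| × 6 = 60 m
Total distance = 102 m

102 m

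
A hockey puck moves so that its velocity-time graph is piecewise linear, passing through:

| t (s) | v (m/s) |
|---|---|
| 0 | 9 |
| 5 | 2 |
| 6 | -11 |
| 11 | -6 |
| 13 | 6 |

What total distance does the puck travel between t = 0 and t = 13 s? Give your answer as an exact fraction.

2101/26 m

Total distance travelled is ∫|v| dt — sum the magnitudes of each area piece.
0–5 s: |½(9 + 2)(5)| = 27.5 m
5–6 s: v = 0 at t = 67/13 s; triangle areas 2/13 + 121/26 = 125/26 m
6–11 s: |½(-11 + -6)(5)| = 42.5 m
11–13 s: v = 0 at t = 12 s; triangle areas 3 + 3 = 6 m
Total distance = 2101/26 m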